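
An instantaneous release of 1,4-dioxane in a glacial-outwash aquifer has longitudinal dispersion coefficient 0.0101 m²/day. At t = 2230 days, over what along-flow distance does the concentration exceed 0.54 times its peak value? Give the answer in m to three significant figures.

The plume is Gaussian with σ = √(2Dt) = √(2 × 0.0101 × 2230) = 6.712 m.
C/C_peak = exp(−Δx²/(2σ²)) = 0.54 ⇒ Δx = σ·√(−2 ln 0.54) = 6.712 × 1.110 = 7.450 m.
Width = 2Δx = 14.9 m.

14.9 m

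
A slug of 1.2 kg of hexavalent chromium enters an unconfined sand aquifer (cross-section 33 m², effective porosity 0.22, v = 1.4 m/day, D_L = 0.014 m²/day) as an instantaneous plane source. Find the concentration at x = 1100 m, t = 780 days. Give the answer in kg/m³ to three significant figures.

0.00326 kg/m³

For an instantaneous plane source, C(x,t) = M/(n_e·A·√(4πDt)) · exp(−(x−vt)²/(4Dt)), with n_e·A the pore (flow) area.
Plume center vt = 1.4 × 780 = 1092 m, so the well at 1100 m is 8 m downgradient of the peak.
√(4πDt) = 11.71 m, giving peak height M/(n_e·A·√(4πDt)) = 1.2/(0.22 × 33 × 11.71) = 0.01412 kg/m³.
(x−vt)²/(4Dt) = (8)²/(4 × 0.014 × 780) = 1.465; exp(−1.465) = 0.2311.
C = 0.01412 × 0.2311 = 0.00326 kg/m³.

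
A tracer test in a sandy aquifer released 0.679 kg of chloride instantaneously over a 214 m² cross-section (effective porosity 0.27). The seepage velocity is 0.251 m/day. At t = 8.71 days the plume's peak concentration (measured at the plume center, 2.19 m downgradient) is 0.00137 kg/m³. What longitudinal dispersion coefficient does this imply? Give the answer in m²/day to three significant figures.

0.672 m²/day

At the plume center C_max = M/(n_e·A·√(4πDt)), so D = M²/(4πt·(n_e·A·C_max)²).
n_e·A·C_max = 0.27 × 214 × 0.00137 = 0.07916 kg/m.
D = 0.679²/(4π × 8.71 × 0.07916²) = 0.672 m²/day.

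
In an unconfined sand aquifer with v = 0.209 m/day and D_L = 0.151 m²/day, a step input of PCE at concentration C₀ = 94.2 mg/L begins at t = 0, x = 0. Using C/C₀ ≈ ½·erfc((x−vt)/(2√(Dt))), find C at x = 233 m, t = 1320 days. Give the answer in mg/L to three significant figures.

92.7 mg/L

For a continuous step input, C/C₀ ≈ ½·erfc((x−vt)/(2√(Dt))).
vt = 0.209 × 1320 = 275.88 m and 2√(Dt) = 2√(0.151 × 1320) = 28.24 m.
Argument (x−vt)/(2√(Dt)) = (233 − 275.88)/28.24 = -1.518; ½·erfc(-1.518) = 0.9841.
C = 94.2 × 0.9841 = 92.7 mg/L.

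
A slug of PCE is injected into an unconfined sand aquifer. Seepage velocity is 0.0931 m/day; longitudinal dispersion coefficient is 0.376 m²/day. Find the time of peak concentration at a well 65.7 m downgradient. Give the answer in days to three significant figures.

For the 1D instantaneous-source solution, setting ∂C/∂t = 0 at fixed x gives v²t² + 2Dt − x² = 0, so t = (√(D² + v²x²) − D)/v².
√(D² + v²x²) = √(0.376² + 0.0931² × 65.7²) = 6.128; v² = 0.00866761.
t = (6.128 − 0.376)/0.00866761 = 664 days (vs. the pure-advection estimate x/v = 706 d).

664 days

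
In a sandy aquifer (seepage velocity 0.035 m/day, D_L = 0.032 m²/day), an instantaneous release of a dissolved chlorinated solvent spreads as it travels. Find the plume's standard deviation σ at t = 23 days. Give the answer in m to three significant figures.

1.21 m

Dispersive spreading gives a Gaussian with σ² = 2Dt; advection only shifts the center.
σ = √(2 × 0.032 × 23) = 1.21 m.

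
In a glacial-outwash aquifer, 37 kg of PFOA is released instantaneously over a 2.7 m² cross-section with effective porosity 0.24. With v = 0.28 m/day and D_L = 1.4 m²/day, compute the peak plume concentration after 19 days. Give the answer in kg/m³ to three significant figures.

3.12 kg/m³

The peak of an instantaneous 1D plume sits at x = vt; there the Gaussian factor is 1 and C_max = M/(n_e·A·√(4πDt)), where n_e·A is the pore area the mass is dissolved in.
√(4πDt) = √(4π × 1.4 × 19) = 18.28 m, so C_max = 37/(0.24 × 2.7 × 18.28) = 3.12 kg/m³.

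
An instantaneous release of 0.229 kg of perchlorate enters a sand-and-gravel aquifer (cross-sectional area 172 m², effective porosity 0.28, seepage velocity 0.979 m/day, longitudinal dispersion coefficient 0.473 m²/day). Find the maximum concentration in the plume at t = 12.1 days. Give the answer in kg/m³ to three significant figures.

0.000561 kg/m³

The peak of an instantaneous 1D plume sits at x = vt; there the Gaussian factor is 1 and C_max = M/(n_e·A·√(4πDt)), where n_e·A is the pore area the mass is dissolved in.
√(4πDt) = √(4π × 0.473 × 12.1) = 8.481 m, so C_max = 0.229/(0.28 × 172 × 8.481) = 0.000561 kg/m³.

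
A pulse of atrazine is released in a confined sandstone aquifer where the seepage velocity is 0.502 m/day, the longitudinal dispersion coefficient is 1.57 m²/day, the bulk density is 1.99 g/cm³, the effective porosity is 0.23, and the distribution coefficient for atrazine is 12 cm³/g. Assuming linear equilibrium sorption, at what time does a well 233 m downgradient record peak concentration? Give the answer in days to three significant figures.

Retardation factor R = 1 + ρ_b·K_d/n = 1 + 1.99 × 12/0.23 = 104.8.
Sorption retards both mechanisms: v_R = v/R = 0.004790 m/day, D_R = D/R = 0.01498 m²/day.
Peak time from v_R²t² + 2D_R t − x² = 0: t = (√(D_R² + v_R²x²) − D_R)/v_R².
√(D_R² + v_R²x²) = √(0.01498² + 0.004790² × 233²) = 1.116; v_R² = 2.294e-05.
t = (1.116 − 0.01498)/2.294e-05 = 48000 days.

48000 days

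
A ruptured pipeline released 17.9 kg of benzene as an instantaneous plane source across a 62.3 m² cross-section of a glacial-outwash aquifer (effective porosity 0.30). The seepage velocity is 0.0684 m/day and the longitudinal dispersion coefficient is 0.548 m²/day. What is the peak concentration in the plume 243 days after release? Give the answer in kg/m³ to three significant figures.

The peak of an instantaneous 1D plume sits at x = vt; there the Gaussian factor is 1 and C_max = M/(n_e·A·√(4πDt)), where n_e·A is the pore area the mass is dissolved in.
√(4πDt) = √(4π × 0.548 × 243) = 40.91 m, so C_max = 17.9/(0.30 × 62.3 × 40.91) = 0.0234 kg/m³.

0.0234 kg/m³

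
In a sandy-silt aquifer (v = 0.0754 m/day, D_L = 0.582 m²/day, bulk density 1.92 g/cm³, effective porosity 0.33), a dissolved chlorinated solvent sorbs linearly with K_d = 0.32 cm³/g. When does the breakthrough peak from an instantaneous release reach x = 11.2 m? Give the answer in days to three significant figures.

223 days

Retardation factor R = 1 + ρ_b·K_d/n = 1 + 1.92 × 0.32/0.33 = 2.862.
Sorption retards both mechanisms: v_R = v/R = 0.02635 m/day, D_R = D/R = 0.2034 m²/day.
Peak time from v_R²t² + 2D_R t − x² = 0: t = (√(D_R² + v_R²x²) − D_R)/v_R².
√(D_R² + v_R²x²) = √(0.2034² + 0.02635² × 11.2²) = 0.3584; v_R² = 0.0006943.
t = (0.3584 − 0.2034)/0.0006943 = 223 days.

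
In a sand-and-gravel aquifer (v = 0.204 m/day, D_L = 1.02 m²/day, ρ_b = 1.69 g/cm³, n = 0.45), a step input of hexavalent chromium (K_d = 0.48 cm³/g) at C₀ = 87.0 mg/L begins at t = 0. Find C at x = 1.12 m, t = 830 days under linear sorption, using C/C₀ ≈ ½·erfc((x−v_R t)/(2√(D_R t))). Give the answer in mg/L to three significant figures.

Retardation factor R = 1 + ρ_b·K_d/n = 1 + 1.69 × 0.48/0.45 = 2.803.
Sorption retards both mechanisms: v_R = v/R = 0.07278 m/day, D_R = D/R = 0.3639 m²/day.
v_R·t = 0.07278 × 830 = 60.4074 m; 2√(D_R t) = 34.76 m; argument = (1.12 − 60.4074)/34.76 = -1.706.
C = C₀ × ½·erfc(-1.706) = 87.0 × 0.9921 = 86.3 mg/L.

86.3 mg/L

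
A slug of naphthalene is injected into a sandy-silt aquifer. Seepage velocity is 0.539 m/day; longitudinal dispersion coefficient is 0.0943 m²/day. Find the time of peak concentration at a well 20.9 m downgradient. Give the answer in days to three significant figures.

38.5 days

For the 1D instantaneous-source solution, setting ∂C/∂t = 0 at fixed x gives v²t² + 2Dt − x² = 0, so t = (√(D² + v²x²) − D)/v².
√(D² + v²x²) = √(0.0943² + 0.539² × 20.9²) = 11.27; v² = 0.290521.
t = (11.27 − 0.0943)/0.290521 = 38.5 days (vs. the pure-advection estimate x/v = 38.8 d).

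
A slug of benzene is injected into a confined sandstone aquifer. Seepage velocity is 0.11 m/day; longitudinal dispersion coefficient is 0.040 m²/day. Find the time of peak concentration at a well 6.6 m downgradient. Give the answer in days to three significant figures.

For the 1D instantaneous-source solution, setting ∂C/∂t = 0 at fixed x gives v²t² + 2Dt − x² = 0, so t = (√(D² + v²x²) − D)/v².
√(D² + v²x²) = √(0.040² + 0.11² × 6.6²) = 0.7271; v² = 0.0121.
t = (0.7271 − 0.040)/0.0121 = 56.8 days (vs. the pure-advection estimate x/v = 60.0 d).

56.8 days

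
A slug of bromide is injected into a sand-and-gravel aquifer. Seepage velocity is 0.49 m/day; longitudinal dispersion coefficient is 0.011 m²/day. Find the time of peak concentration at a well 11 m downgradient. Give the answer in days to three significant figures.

22.4 days

For the 1D instantaneous-source solution, setting ∂C/∂t = 0 at fixed x gives v²t² + 2Dt − x² = 0, so t = (√(D² + v²x²) − D)/v².
√(D² + v²x²) = √(0.011² + 0.49² × 11²) = 5.390; v² = 0.2401.
t = (5.390 − 0.011)/0.2401 = 22.4 days (vs. the pure-advection estimate x/v = 22.4 d).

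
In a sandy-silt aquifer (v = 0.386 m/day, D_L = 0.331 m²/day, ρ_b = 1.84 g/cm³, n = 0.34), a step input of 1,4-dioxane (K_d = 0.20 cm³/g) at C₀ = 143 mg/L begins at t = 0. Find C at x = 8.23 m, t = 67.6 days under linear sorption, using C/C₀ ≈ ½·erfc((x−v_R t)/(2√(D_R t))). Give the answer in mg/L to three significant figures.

Retardation factor R = 1 + ρ_b·K_d/n = 1 + 1.84 × 0.20/0.34 = 2.082.
Sorption retards both mechanisms: v_R = v/R = 0.1854 m/day, D_R = D/R = 0.1590 m²/day.
v_R·t = 0.1854 × 67.6 = 12.53304 m; 2√(D_R t) = 6.557 m; argument = (8.23 − 12.53304)/6.557 = -0.6563.
C = C₀ × ½·erfc(-0.6563) = 143 × 0.8233 = 118 mg/L.

118 mg/L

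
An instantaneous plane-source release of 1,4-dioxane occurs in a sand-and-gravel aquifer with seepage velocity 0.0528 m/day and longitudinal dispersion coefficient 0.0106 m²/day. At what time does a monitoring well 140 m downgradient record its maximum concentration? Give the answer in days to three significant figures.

2650 days

For the 1D instantaneous-source solution, setting ∂C/∂t = 0 at fixed x gives v²t² + 2Dt − x² = 0, so t = (√(D² + v²x²) − D)/v².
√(D² + v²x²) = √(0.0106² + 0.0528² × 140²) = 7.392; v² = 0.00278784.
t = (7.392 − 0.0106)/0.00278784 = 2650 days (vs. the pure-advection estimate x/v = 2650 d).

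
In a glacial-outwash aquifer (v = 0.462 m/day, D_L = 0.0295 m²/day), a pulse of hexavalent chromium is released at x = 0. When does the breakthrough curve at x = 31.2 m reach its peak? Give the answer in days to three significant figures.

67.4 days

For the 1D instantaneous-source solution, setting ∂C/∂t = 0 at fixed x gives v²t² + 2Dt − x² = 0, so t = (√(D² + v²x²) − D)/v².
√(D² + v²x²) = √(0.0295² + 0.462² × 31.2²) = 14.41; v² = 0.213444.
t = (14.41 − 0.0295)/0.213444 = 67.4 days (vs. the pure-advection estimate x/v = 67.5 d).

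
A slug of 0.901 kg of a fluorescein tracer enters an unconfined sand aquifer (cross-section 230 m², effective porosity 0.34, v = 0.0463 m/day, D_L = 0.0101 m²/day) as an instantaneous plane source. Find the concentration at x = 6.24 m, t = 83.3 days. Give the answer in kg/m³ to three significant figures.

0.000655 kg/m³

For an instantaneous plane source, C(x,t) = M/(n_e·A·√(4πDt)) · exp(−(x−vt)²/(4Dt)), with n_e·A the pore (flow) area.
Plume center vt = 0.0463 × 83.3 = 3.85679 m, so the well at 6.24 m is 2.38321 m downgradient of the peak.
√(4πDt) = 3.252 m, giving peak height M/(n_e·A·√(4πDt)) = 0.901/(0.34 × 230 × 3.252) = 0.003543 kg/m³.
(x−vt)²/(4Dt) = (2.38321)²/(4 × 0.0101 × 83.3) = 1.688; exp(−1.688) = 0.1849.
C = 0.003543 × 0.1849 = 0.000655 kg/m³.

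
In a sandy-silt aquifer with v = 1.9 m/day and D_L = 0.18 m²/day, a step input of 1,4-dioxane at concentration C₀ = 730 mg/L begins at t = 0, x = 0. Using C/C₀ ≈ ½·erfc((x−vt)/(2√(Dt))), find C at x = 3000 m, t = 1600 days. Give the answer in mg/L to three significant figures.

For a continuous step input, C/C₀ ≈ ½·erfc((x−vt)/(2√(Dt))).
vt = 1.9 × 1600 = 3040 m and 2√(Dt) = 2√(0.18 × 1600) = 33.94 m.
Argument (x−vt)/(2√(Dt)) = (3000 − 3040)/33.94 = -1.179; ½·erfc(-1.179) = 0.9523.
C = 730 × 0.9523 = 695 mg/L.

695 mg/L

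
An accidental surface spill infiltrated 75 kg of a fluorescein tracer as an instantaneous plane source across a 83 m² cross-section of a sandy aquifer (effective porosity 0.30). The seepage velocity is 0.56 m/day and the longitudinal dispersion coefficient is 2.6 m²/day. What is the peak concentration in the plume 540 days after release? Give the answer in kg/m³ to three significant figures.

The peak of an instantaneous 1D plume sits at x = vt; there the Gaussian factor is 1 and C_max = M/(n_e·A·√(4πDt)), where n_e·A is the pore area the mass is dissolved in.
√(4πDt) = √(4π × 2.6 × 540) = 132.8 m, so C_max = 75/(0.30 × 83 × 132.8) = 0.0227 kg/m³.

0.0227 kg/m³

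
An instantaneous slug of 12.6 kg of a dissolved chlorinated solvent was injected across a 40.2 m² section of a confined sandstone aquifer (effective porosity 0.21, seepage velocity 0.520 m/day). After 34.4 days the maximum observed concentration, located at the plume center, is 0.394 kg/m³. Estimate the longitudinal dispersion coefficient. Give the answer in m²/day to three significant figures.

0.0332 m²/day

At the plume center C_max = M/(n_e·A·√(4πDt)), so D = M²/(4πt·(n_e·A·C_max)²).
n_e·A·C_max = 0.21 × 40.2 × 0.394 = 3.326 kg/m.
D = 12.6²/(4π × 34.4 × 3.326²) = 0.0332 m²/day.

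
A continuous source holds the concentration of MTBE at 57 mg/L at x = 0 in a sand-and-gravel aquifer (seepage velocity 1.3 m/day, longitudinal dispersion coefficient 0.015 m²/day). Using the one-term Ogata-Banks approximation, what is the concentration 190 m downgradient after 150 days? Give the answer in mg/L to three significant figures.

56.5 mg/L

For a continuous step input, C/C₀ ≈ ½·erfc((x−vt)/(2√(Dt))).
vt = 1.3 × 150 = 195 m and 2√(Dt) = 2√(0.015 × 150) = 3.000 m.
Argument (x−vt)/(2√(Dt)) = (190 − 195)/3.000 = -1.667; ½·erfc(-1.667) = 0.9908.
C = 57 × 0.9908 = 56.5 mg/L.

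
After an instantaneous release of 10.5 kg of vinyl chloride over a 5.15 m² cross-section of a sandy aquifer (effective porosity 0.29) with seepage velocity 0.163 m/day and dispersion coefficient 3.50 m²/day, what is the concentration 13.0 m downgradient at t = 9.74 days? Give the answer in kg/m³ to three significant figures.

For an instantaneous plane source, C(x,t) = M/(n_e·A·√(4πDt)) · exp(−(x−vt)²/(4Dt)), with n_e·A the pore (flow) area.
Plume center vt = 0.163 × 9.74 = 1.58762 m, so the well at 13.0 m is 11.41238 m downgradient of the peak.
√(4πDt) = 20.70 m, giving peak height M/(n_e·A·√(4πDt)) = 10.5/(0.29 × 5.15 × 20.70) = 0.3396 kg/m³.
(x−vt)²/(4Dt) = (11.41238)²/(4 × 3.50 × 9.74) = 0.9551; exp(−0.9551) = 0.3848.
C = 0.3396 × 0.3848 = 0.131 kg/m³.

0.131 kg/m³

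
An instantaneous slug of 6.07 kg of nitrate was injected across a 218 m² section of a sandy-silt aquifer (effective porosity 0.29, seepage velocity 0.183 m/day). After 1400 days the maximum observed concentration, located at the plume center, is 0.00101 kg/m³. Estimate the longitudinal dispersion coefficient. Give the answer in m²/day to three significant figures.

At the plume center C_max = M/(n_e·A·√(4πDt)), so D = M²/(4πt·(n_e·A·C_max)²).
n_e·A·C_max = 0.29 × 218 × 0.00101 = 0.06385 kg/m.
D = 6.07²/(4π × 1400 × 0.06385²) = 0.514 m²/day.

0.514 m²/day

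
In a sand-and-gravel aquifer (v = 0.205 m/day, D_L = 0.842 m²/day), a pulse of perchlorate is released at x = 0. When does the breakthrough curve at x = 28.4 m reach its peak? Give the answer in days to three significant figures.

120 days

For the 1D instantaneous-source solution, setting ∂C/∂t = 0 at fixed x gives v²t² + 2Dt − x² = 0, so t = (√(D² + v²x²) − D)/v².
√(D² + v²x²) = √(0.842² + 0.205² × 28.4²) = 5.883; v² = 0.042025.
t = (5.883 − 0.842)/0.042025 = 120 days (vs. the pure-advection estimate x/v = 139 d).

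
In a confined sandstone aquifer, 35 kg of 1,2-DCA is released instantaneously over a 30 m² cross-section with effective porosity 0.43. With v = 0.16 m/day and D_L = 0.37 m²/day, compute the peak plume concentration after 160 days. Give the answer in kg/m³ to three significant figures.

The peak of an instantaneous 1D plume sits at x = vt; there the Gaussian factor is 1 and C_max = M/(n_e·A·√(4πDt)), where n_e·A is the pore area the mass is dissolved in.
√(4πDt) = √(4π × 0.37 × 160) = 27.28 m, so C_max = 35/(0.43 × 30 × 27.28) = 0.0995 kg/m³.

0.0995 kg/m³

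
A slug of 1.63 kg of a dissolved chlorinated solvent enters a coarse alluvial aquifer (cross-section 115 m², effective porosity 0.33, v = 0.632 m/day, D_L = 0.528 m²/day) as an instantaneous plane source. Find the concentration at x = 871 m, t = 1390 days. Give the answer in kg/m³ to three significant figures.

0.000439 kg/m³

For an instantaneous plane source, C(x,t) = M/(n_e·A·√(4πDt)) · exp(−(x−vt)²/(4Dt)), with n_e·A the pore (flow) area.
Plume center vt = 0.632 × 1390 = 878.48 m, so the well at 871 m is 7.48 m upgradient of the peak.
√(4πDt) = 96.03 m, giving peak height M/(n_e·A·√(4πDt)) = 1.63/(0.33 × 115 × 96.03) = 0.0004473 kg/m³.
(x−vt)²/(4Dt) = (-7.48)²/(4 × 0.528 × 1390) = 0.01906; exp(−0.01906) = 0.9811.
C = 0.0004473 × 0.9811 = 0.000439 kg/m³.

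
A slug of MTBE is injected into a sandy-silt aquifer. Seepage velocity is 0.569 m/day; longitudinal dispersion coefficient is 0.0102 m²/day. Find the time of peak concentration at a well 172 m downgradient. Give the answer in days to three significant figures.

302 days

For the 1D instantaneous-source solution, setting ∂C/∂t = 0 at fixed x gives v²t² + 2Dt − x² = 0, so t = (√(D² + v²x²) − D)/v².
√(D² + v²x²) = √(0.0102² + 0.569² × 172²) = 97.87; v² = 0.323761.
t = (97.87 − 0.0102)/0.323761 = 302 days (vs. the pure-advection estimate x/v = 302 d).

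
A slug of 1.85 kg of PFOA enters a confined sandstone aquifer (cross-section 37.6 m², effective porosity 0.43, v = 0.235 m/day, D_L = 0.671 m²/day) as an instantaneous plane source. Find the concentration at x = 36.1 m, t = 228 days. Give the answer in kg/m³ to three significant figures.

For an instantaneous plane source, C(x,t) = M/(n_e·A·√(4πDt)) · exp(−(x−vt)²/(4Dt)), with n_e·A the pore (flow) area.
Plume center vt = 0.235 × 228 = 53.58 m, so the well at 36.1 m is 17.48 m upgradient of the peak.
√(4πDt) = 43.85 m, giving peak height M/(n_e·A·√(4πDt)) = 1.85/(0.43 × 37.6 × 43.85) = 0.002609 kg/m³.
(x−vt)²/(4Dt) = (-17.48)²/(4 × 0.671 × 228) = 0.4993; exp(−0.4993) = 0.6070.
C = 0.002609 × 0.6070 = 0.00158 kg/m³.

0.00158 kg/m³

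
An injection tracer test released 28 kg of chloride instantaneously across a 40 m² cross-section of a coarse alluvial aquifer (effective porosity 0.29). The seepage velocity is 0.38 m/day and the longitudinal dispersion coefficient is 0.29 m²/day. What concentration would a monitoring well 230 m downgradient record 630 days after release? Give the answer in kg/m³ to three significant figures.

0.0446 kg/m³

For an instantaneous plane source, C(x,t) = M/(n_e·A·√(4πDt)) · exp(−(x−vt)²/(4Dt)), with n_e·A the pore (flow) area.
Plume center vt = 0.38 × 630 = 239.4 m, so the well at 230 m is 9.4 m upgradient of the peak.
√(4πDt) = 47.92 m, giving peak height M/(n_e·A·√(4πDt)) = 28/(0.29 × 40 × 47.92) = 0.05037 kg/m³.
(x−vt)²/(4Dt) = (-9.4)²/(4 × 0.29 × 630) = 0.1209; exp(−0.1209) = 0.8861.
C = 0.05037 × 0.8861 = 0.0446 kg/m³.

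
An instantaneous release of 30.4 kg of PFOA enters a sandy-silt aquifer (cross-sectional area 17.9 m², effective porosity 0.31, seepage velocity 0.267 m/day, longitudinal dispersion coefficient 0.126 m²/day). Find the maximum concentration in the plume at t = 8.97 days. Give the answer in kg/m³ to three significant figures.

1.45 kg/m³

The peak of an instantaneous 1D plume sits at x = vt; there the Gaussian factor is 1 and C_max = M/(n_e·A·√(4πDt)), where n_e·A is the pore area the mass is dissolved in.
√(4πDt) = √(4π × 0.126 × 8.97) = 3.769 m, so C_max = 30.4/(0.31 × 17.9 × 3.769) = 1.45 kg/m³.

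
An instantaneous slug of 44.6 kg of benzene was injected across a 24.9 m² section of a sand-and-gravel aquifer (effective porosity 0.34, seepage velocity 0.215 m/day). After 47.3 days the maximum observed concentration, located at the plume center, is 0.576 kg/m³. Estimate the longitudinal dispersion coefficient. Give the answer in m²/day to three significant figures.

0.141 m²/day

At the plume center C_max = M/(n_e·A·√(4πDt)), so D = M²/(4πt·(n_e·A·C_max)²).
n_e·A·C_max = 0.34 × 24.9 × 0.576 = 4.876 kg/m.
D = 44.6²/(4π × 47.3 × 4.876²) = 0.141 m²/day.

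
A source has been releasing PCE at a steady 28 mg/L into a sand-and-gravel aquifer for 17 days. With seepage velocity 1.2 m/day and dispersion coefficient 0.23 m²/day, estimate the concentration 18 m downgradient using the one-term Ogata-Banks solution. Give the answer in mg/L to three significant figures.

22.5 mg/L

For a continuous step input, C/C₀ ≈ ½·erfc((x−vt)/(2√(Dt))).
vt = 1.2 × 17 = 20.4 m and 2√(Dt) = 2√(0.23 × 17) = 3.955 m.
Argument (x−vt)/(2√(Dt)) = (18 − 20.4)/3.955 = -0.6068; ½·erfc(-0.6068) = 0.8046.
C = 28 × 0.8046 = 22.5 mg/L.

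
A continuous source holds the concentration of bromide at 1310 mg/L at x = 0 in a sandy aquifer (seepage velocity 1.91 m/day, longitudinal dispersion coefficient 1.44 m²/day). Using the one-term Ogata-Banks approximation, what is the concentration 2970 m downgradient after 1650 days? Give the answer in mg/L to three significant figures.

1300 mg/L

For a continuous step input, C/C₀ ≈ ½·erfc((x−vt)/(2√(Dt))).
vt = 1.91 × 1650 = 3151.5 m and 2√(Dt) = 2√(1.44 × 1650) = 97.49 m.
Argument (x−vt)/(2√(Dt)) = (2970 − 3151.5)/97.49 = -1.862; ½·erfc(-1.862) = 0.9958.
C = 1310 × 0.9958 = 1300 mg/L.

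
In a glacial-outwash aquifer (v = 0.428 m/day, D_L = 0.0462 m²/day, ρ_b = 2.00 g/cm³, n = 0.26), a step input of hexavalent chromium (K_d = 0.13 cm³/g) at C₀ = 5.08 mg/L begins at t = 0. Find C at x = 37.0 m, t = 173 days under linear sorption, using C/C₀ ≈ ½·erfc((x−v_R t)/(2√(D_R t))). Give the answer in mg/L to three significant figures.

Retardation factor R = 1 + ρ_b·K_d/n = 1 + 2.00 × 0.13/0.26 = 2.000.
Sorption retards both mechanisms: v_R = v/R = 0.2140 m/day, D_R = D/R = 0.02310 m²/day.
v_R·t = 0.2140 × 173 = 37.022 m; 2√(D_R t) = 3.998 m; argument = (37.0 − 37.022)/3.998 = -0.005503.
C = C₀ × ½·erfc(-0.005503) = 5.08 × 0.5031 = 2.56 mg/L.

2.56 mg/L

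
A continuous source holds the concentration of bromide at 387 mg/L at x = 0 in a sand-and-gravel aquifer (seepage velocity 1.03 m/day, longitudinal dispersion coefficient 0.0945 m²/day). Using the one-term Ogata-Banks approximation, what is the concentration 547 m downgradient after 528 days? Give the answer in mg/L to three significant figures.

145 mg/L

For a continuous step input, C/C₀ ≈ ½·erfc((x−vt)/(2√(Dt))).
vt = 1.03 × 528 = 543.84 m and 2√(Dt) = 2√(0.0945 × 528) = 14.13 m.
Argument (x−vt)/(2√(Dt)) = (547 − 543.84)/14.13 = 0.2236; ½·erfc(0.2236) = 0.3759.
C = 387 × 0.3759 = 145 mg/L.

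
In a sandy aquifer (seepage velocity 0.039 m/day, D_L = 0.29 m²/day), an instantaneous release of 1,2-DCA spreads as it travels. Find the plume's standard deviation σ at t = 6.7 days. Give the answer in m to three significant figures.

Dispersive spreading gives a Gaussian with σ² = 2Dt; advection only shifts the center.
σ = √(2 × 0.29 × 6.7) = 1.97 m.

1.97 m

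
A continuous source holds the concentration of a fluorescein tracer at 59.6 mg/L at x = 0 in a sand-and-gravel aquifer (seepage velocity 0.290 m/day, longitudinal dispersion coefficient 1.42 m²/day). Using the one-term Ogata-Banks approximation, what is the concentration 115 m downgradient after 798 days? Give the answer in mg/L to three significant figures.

59.2 mg/L

For a continuous step input, C/C₀ ≈ ½·erfc((x−vt)/(2√(Dt))).
vt = 0.290 × 798 = 231.42 m and 2√(Dt) = 2√(1.42 × 798) = 67.32 m.
Argument (x−vt)/(2√(Dt)) = (115 − 231.42)/67.32 = -1.729; ½·erfc(-1.729) = 0.9928.
C = 59.6 × 0.9928 = 59.2 mg/L.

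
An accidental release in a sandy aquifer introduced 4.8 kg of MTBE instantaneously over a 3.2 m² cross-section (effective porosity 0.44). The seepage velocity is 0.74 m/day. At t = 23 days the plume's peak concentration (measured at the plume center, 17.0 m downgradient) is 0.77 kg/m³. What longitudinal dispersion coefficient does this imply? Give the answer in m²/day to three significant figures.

At the plume center C_max = M/(n_e·A·√(4πDt)), so D = M²/(4πt·(n_e·A·C_max)²).
n_e·A·C_max = 0.44 × 3.2 × 0.77 = 1.084 kg/m.
D = 4.8²/(4π × 23 × 1.084²) = 0.0678 m²/day.

0.0678 m²/day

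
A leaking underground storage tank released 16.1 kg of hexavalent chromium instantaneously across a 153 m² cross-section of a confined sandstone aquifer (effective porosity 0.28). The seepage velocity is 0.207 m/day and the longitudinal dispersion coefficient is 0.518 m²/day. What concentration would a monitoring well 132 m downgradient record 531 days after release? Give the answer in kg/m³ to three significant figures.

0.00410 kg/m³

For an instantaneous plane source, C(x,t) = M/(n_e·A·√(4πDt)) · exp(−(x−vt)²/(4Dt)), with n_e·A the pore (flow) area.
Plume center vt = 0.207 × 531 = 109.917 m, so the well at 132 m is 22.083 m downgradient of the peak.
√(4πDt) = 58.79 m, giving peak height M/(n_e·A·√(4πDt)) = 16.1/(0.28 × 153 × 58.79) = 0.006393 kg/m³.
(x−vt)²/(4Dt) = (22.083)²/(4 × 0.518 × 531) = 0.4432; exp(−0.4432) = 0.6420.
C = 0.006393 × 0.6420 = 0.00410 kg/m³.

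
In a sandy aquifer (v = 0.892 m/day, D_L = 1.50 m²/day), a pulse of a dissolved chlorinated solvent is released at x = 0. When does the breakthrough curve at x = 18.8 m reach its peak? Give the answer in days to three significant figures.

19.3 days

For the 1D instantaneous-source solution, setting ∂C/∂t = 0 at fixed x gives v²t² + 2Dt − x² = 0, so t = (√(D² + v²x²) − D)/v².
√(D² + v²x²) = √(1.50² + 0.892² × 18.8²) = 16.84; v² = 0.795664.
t = (16.84 − 1.50)/0.795664 = 19.3 days (vs. the pure-advection estimate x/v = 21.1 d).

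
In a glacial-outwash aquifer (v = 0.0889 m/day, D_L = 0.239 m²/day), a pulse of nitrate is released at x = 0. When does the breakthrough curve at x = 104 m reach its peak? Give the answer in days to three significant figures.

For the 1D instantaneous-source solution, setting ∂C/∂t = 0 at fixed x gives v²t² + 2Dt − x² = 0, so t = (√(D² + v²x²) − D)/v².
√(D² + v²x²) = √(0.239² + 0.0889² × 104²) = 9.249; v² = 0.00790321.
t = (9.249 − 0.239)/0.00790321 = 1140 days (vs. the pure-advection estimate x/v = 1170 d).

1140 days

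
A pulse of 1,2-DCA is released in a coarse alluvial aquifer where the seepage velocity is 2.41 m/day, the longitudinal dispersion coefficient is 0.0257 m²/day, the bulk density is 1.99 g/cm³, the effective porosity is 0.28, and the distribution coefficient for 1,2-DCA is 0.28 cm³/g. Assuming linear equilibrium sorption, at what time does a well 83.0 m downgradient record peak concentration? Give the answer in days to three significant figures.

Retardation factor R = 1 + ρ_b·K_d/n = 1 + 1.99 × 0.28/0.28 = 2.990.
Sorption retards both mechanisms: v_R = v/R = 0.8060 m/day, D_R = D/R = 0.008595 m²/day.
Peak time from v_R²t² + 2D_R t − x² = 0: t = (√(D_R² + v_R²x²) − D_R)/v_R².
√(D_R² + v_R²x²) = √(0.008595² + 0.8060² × 83.0²) = 66.90; v_R² = 0.6496.
t = (66.90 − 0.008595)/0.6496 = 103 days.

103 days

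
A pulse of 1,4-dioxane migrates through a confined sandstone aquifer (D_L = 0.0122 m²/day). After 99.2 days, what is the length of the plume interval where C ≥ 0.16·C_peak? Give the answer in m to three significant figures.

The plume is Gaussian with σ = √(2Dt) = √(2 × 0.0122 × 99.2) = 1.556 m.
C/C_peak = exp(−Δx²/(2σ²)) = 0.16 ⇒ Δx = σ·√(−2 ln 0.16) = 1.556 × 1.914 = 2.978 m.
Width = 2Δx = 5.96 m.

5.96 m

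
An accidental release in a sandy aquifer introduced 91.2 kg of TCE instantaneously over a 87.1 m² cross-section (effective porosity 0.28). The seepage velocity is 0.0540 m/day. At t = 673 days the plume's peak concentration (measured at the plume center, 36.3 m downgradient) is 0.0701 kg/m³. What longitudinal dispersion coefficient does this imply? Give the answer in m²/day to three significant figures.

At the plume center C_max = M/(n_e·A·√(4πDt)), so D = M²/(4πt·(n_e·A·C_max)²).
n_e·A·C_max = 0.28 × 87.1 × 0.0701 = 1.710 kg/m.
D = 91.2²/(4π × 673 × 1.710²) = 0.336 m²/day.

0.336 m²/day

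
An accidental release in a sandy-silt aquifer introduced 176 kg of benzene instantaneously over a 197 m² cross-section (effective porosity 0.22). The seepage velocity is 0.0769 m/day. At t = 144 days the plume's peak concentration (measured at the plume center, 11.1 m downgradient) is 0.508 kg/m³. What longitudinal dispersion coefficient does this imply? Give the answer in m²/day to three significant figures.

At the plume center C_max = M/(n_e·A·√(4πDt)), so D = M²/(4πt·(n_e·A·C_max)²).
n_e·A·C_max = 0.22 × 197 × 0.508 = 22.02 kg/m.
D = 176²/(4π × 144 × 22.02²) = 0.0353 m²/day.

0.0353 m²/day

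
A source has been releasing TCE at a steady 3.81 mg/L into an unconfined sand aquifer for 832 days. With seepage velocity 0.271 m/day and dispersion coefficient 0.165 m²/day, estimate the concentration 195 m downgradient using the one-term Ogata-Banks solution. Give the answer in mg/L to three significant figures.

3.68 mg/L

For a continuous step input, C/C₀ ≈ ½·erfc((x−vt)/(2√(Dt))).
vt = 0.271 × 832 = 225.472 m and 2√(Dt) = 2√(0.165 × 832) = 23.43 m.
Argument (x−vt)/(2√(Dt)) = (195 − 225.472)/23.43 = -1.301; ½·erfc(-1.301) = 0.9671.
C = 3.81 × 0.9671 = 3.68 mg/L.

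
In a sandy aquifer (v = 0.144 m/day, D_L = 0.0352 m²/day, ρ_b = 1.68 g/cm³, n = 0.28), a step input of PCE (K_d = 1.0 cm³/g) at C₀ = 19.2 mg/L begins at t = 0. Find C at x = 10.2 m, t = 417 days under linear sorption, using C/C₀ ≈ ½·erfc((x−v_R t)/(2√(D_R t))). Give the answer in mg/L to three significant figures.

4.11 mg/L

Retardation factor R = 1 + ρ_b·K_d/n = 1 + 1.68 × 1.0/0.28 = 7.000.
Sorption retards both mechanisms: v_R = v/R = 0.02057 m/day, D_R = D/R = 0.005029 m²/day.
v_R·t = 0.02057 × 417 = 8.57769 m; 2√(D_R t) = 2.896 m; argument = (10.2 − 8.57769)/2.896 = 0.5602.
C = C₀ × ½·erfc(0.5602) = 19.2 × 0.2141 = 4.11 mg/L.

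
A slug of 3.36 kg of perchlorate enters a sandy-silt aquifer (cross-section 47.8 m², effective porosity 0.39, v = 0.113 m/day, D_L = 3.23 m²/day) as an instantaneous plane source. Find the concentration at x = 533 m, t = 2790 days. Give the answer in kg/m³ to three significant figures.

0.000144 kg/m³

For an instantaneous plane source, C(x,t) = M/(n_e·A·√(4πDt)) · exp(−(x−vt)²/(4Dt)), with n_e·A the pore (flow) area.
Plume center vt = 0.113 × 2790 = 315.27 m, so the well at 533 m is 217.73 m downgradient of the peak.
√(4πDt) = 336.5 m, giving peak height M/(n_e·A·√(4πDt)) = 3.36/(0.39 × 47.8 × 336.5) = 0.0005356 kg/m³.
(x−vt)²/(4Dt) = (217.73)²/(4 × 3.23 × 2790) = 1.315; exp(−1.315) = 0.2685.
C = 0.0005356 × 0.2685 = 0.000144 kg/m³.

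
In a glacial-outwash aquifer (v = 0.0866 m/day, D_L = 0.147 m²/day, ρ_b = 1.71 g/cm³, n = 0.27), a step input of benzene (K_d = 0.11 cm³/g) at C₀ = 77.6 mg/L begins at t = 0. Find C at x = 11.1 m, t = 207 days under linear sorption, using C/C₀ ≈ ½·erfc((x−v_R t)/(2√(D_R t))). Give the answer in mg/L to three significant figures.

Retardation factor R = 1 + ρ_b·K_d/n = 1 + 1.71 × 0.11/0.27 = 1.697.
Sorption retards both mechanisms: v_R = v/R = 0.05103 m/day, D_R = D/R = 0.08662 m²/day.
v_R·t = 0.05103 × 207 = 10.56321 m; 2√(D_R t) = 8.469 m; argument = (11.1 − 10.56321)/8.469 = 0.06338.
C = C₀ × ½·erfc(0.06338) = 77.6 × 0.4643 = 36.0 mg/L.

36.0 mg/L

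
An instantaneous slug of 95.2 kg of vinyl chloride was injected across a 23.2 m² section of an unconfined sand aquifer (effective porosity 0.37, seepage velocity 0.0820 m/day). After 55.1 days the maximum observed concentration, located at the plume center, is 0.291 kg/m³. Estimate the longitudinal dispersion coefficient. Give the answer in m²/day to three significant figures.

2.10 m²/day

At the plume center C_max = M/(n_e·A·√(4πDt)), so D = M²/(4πt·(n_e·A·C_max)²).
n_e·A·C_max = 0.37 × 23.2 × 0.291 = 2.498 kg/m.
D = 95.2²/(4π × 55.1 × 2.498²) = 2.10 m²/day.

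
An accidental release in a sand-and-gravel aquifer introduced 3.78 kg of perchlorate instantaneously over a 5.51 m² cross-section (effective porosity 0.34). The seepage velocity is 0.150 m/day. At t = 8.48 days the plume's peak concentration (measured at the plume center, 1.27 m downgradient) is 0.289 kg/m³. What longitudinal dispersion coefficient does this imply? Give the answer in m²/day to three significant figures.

At the plume center C_max = M/(n_e·A·√(4πDt)), so D = M²/(4πt·(n_e·A·C_max)²).
n_e·A·C_max = 0.34 × 5.51 × 0.289 = 0.5414 kg/m.
D = 3.78²/(4π × 8.48 × 0.5414²) = 0.457 m²/day.

0.457 m²/day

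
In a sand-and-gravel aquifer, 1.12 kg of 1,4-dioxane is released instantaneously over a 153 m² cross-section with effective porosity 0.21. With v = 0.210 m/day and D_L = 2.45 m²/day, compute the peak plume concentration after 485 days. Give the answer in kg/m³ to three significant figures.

0.000285 kg/m³

The peak of an instantaneous 1D plume sits at x = vt; there the Gaussian factor is 1 and C_max = M/(n_e·A·√(4πDt)), where n_e·A is the pore area the mass is dissolved in.
√(4πDt) = √(4π × 2.45 × 485) = 122.2 m, so C_max = 1.12/(0.21 × 153 × 122.2) = 0.000285 kg/m³.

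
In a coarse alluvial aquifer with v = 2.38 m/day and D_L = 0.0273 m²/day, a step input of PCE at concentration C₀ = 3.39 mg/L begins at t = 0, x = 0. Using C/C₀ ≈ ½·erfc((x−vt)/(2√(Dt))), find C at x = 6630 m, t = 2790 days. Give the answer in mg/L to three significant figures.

2.70 mg/L

For a continuous step input, C/C₀ ≈ ½·erfc((x−vt)/(2√(Dt))).
vt = 2.38 × 2790 = 6640.2 m and 2√(Dt) = 2√(0.0273 × 2790) = 17.45 m.
Argument (x−vt)/(2√(Dt)) = (6630 − 6640.2)/17.45 = -0.5845; ½·erfc(-0.5845) = 0.7958.
C = 3.39 × 0.7958 = 2.70 mg/L.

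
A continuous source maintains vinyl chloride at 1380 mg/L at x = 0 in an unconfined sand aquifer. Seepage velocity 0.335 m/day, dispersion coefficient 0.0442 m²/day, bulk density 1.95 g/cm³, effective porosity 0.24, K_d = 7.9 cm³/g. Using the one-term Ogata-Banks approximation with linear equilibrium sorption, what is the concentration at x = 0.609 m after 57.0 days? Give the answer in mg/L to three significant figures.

176 mg/L

Retardation factor R = 1 + ρ_b·K_d/n = 1 + 1.95 × 7.9/0.24 = 65.19.
Sorption retards both mechanisms: v_R = v/R = 0.005139 m/day, D_R = D/R = 0.0006780 m²/day.
v_R·t = 0.005139 × 57.0 = 0.292923 m; 2√(D_R t) = 0.3932 m; argument = (0.609 − 0.292923)/0.3932 = 0.8039.
C = C₀ × ½·erfc(0.8039) = 1380 × 0.1278 = 176 mg/L.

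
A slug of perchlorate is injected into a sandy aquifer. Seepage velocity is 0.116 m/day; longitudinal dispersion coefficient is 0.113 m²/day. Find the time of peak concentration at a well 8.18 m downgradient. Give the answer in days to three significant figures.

For the 1D instantaneous-source solution, setting ∂C/∂t = 0 at fixed x gives v²t² + 2Dt − x² = 0, so t = (√(D² + v²x²) − D)/v².
√(D² + v²x²) = √(0.113² + 0.116² × 8.18²) = 0.9556; v² = 0.013456.
t = (0.9556 − 0.113)/0.013456 = 62.6 days (vs. the pure-advection estimate x/v = 70.5 d).

62.6 days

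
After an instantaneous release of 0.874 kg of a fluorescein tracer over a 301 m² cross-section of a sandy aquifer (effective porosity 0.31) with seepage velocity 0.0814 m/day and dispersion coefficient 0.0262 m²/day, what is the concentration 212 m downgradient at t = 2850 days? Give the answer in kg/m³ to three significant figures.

8.02e-05 kg/m³

For an instantaneous plane source, C(x,t) = M/(n_e·A·√(4πDt)) · exp(−(x−vt)²/(4Dt)), with n_e·A the pore (flow) area.
Plume center vt = 0.0814 × 2850 = 231.99 m, so the well at 212 m is 19.99 m upgradient of the peak.
√(4πDt) = 30.63 m, giving peak height M/(n_e·A·√(4πDt)) = 0.874/(0.31 × 301 × 30.63) = 0.0003058 kg/m³.
(x−vt)²/(4Dt) = (-19.99)²/(4 × 0.0262 × 2850) = 1.338; exp(−1.338) = 0.2624.
C = 0.0003058 × 0.2624 = 8.02e-05 kg/m³.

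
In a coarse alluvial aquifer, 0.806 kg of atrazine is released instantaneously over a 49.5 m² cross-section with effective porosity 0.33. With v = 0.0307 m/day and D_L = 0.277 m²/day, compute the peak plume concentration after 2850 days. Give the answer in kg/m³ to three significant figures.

0.000495 kg/m³

The peak of an instantaneous 1D plume sits at x = vt; there the Gaussian factor is 1 and C_max = M/(n_e·A·√(4πDt)), where n_e·A is the pore area the mass is dissolved in.
√(4πDt) = √(4π × 0.277 × 2850) = 99.60 m, so C_max = 0.806/(0.33 × 49.5 × 99.60) = 0.000495 kg/m³.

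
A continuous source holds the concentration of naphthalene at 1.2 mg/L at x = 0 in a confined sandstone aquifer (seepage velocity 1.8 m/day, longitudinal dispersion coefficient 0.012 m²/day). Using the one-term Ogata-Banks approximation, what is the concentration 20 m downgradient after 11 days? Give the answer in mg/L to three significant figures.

For a continuous step input, C/C₀ ≈ ½·erfc((x−vt)/(2√(Dt))).
vt = 1.8 × 11 = 19.8 m and 2√(Dt) = 2√(0.012 × 11) = 0.7266 m.
Argument (x−vt)/(2√(Dt)) = (20 − 19.8)/0.7266 = 0.2753; ½·erfc(0.2753) = 0.3485.
C = 1.2 × 0.3485 = 0.418 mg/L.

0.418 mg/L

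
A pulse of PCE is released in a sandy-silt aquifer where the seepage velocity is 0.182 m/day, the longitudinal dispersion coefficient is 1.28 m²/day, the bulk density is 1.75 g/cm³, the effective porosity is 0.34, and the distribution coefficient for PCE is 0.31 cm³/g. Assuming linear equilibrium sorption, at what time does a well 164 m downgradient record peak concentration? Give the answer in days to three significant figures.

2240 days

Retardation factor R = 1 + ρ_b·K_d/n = 1 + 1.75 × 0.31/0.34 = 2.596.
Sorption retards both mechanisms: v_R = v/R = 0.07011 m/day, D_R = D/R = 0.4931 m²/day.
Peak time from v_R²t² + 2D_R t − x² = 0: t = (√(D_R² + v_R²x²) − D_R)/v_R².
√(D_R² + v_R²x²) = √(0.4931² + 0.07011² × 164²) = 11.51; v_R² = 0.004915.
t = (11.51 − 0.4931)/0.004915 = 2240 days.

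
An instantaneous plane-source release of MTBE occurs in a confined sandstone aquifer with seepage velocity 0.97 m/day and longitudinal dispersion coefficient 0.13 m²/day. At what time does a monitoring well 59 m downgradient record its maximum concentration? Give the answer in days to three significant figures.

60.7 days

For the 1D instantaneous-source solution, setting ∂C/∂t = 0 at fixed x gives v²t² + 2Dt − x² = 0, so t = (√(D² + v²x²) − D)/v².
√(D² + v²x²) = √(0.13² + 0.97² × 59²) = 57.23; v² = 0.9409.
t = (57.23 − 0.13)/0.9409 = 60.7 days (vs. the pure-advection estimate x/v = 60.8 d).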